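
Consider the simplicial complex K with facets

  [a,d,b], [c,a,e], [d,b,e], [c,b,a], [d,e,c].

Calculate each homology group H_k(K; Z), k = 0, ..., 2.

H_0 ≅ Z,  H_1 ≅ Z,  H_2 = 0.

Take the total order a < b < c < d < e on the vertex set. Then K (dimension 2) consists of the simplices:

  0-simplices (5): a, b, c, d, e
  1-simplices (10): ab, ac, ad, ae, bc, bd, be, cd, ce, de
  2-simplices (5): abc, abd, ace, bde, cde

Hence C_0 ≅ Z^5, C_1 ≅ Z^10, C_2 ≅ Z^5.

Boundary ∂_1: C_1 → C_0 is given by ∂[p,q] = [q] − [p]. For instance
  ∂ce = e − c.
The resulting 5×10 matrix has rank 4, and its Smith normal form has invariant factors (1,1,1,1).

∂_2: C_2 → C_1 acts by ∂[p,q,r] = [q,r] − [p,r] + [p,q]. For instance
  ∂bde = de − be + bd,
  ∂ace = ce − ae + ac.
This gives a 10×5 integer matrix of rank 5; reducing to Smith normal form yields diagonal entries (1,1,1,1,1).

Reading off H_k = ker ∂_k / im ∂_{k+1}:

  H_0: rank C_0 − rank ∂_1 = 5 − 4 = 1, and the invariant factors of ∂_1 are all 1, so H_0 ≅ Z.
  H_1: rank ker ∂_1 − rank ∂_2 = (10 − 4) − 5 = 1, and the invariant factors of ∂_2 are all 1, so H_1 ≅ Z.
  H_2: rank ker ∂_2 − rank ∂_3 = (5 − 5) − 0 = 0, and there is no ∂_3, so H_2 ≅ 0.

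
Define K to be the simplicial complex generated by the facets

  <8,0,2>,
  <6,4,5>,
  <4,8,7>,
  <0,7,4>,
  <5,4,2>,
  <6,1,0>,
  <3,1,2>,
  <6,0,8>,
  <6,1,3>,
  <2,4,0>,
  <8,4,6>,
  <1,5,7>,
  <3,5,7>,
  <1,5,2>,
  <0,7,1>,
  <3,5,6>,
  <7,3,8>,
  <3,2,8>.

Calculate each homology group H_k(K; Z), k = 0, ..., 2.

H_0 ≅ Z,  H_1 ≅ Z × Z/2,  H_2 = 0.

Take the total order 0 < 1 < 2 < 3 < 4 < 5 < 6 < 7 < 8 on the vertex set. Then K (dimension 2) consists of the simplices:

  0-simplices (9): [0], [1], [2], [3], [4], [5], [6], [7], [8]
  1-simplices (27): (27 of them)
  2-simplices (18): [0,1,6], [0,1,7], [0,2,4], [0,2,8], [0,4,7], [0,6,8], [1,2,3], [1,2,5], [1,3,6], [1,5,7], [2,3,8], [2,4,5], [3,5,6], [3,5,7], [3,7,8], [4,5,6], [4,6,8], [4,7,8]

so the chain groups are C_0 ≅ Z^9, C_1 ≅ Z^27, C_2 ≅ Z^18.

Boundary ∂_1: C_1 → C_0 maps an edge to its endpoints' difference, ∂[p,q] = q − p. For instance
  ∂[2,3] = [3] − [2].
The 9×27 boundary matrix has rank 8 and Smith normal form diag(1,1,1,1,1,1,1,1).

∂_2: C_2 → C_1 sends each 2-simplex [p,q,r] to [q,r] − [p,r] + [p,q]. For instance
  ∂[1,3,6] = [3,6] − [1,6] + [1,3],
  ∂[0,2,4] = [2,4] − [0,4] + [0,2].
The 27×18 boundary matrix has rank 18 and Smith normal form diag(1,1,1,1,1,1,1,1,1,1,1,1,1,1,1,1,1,2).

From H_k ≅ ker(∂_k) / im(∂_{k+1}) we obtain:

  H_0: rank C_0 − rank ∂_1 = 9 − 8 = 1, and the invariant factors of ∂_1 are all 1, so H_0 ≅ Z.
  H_1: rank ker ∂_1 − rank ∂_2 = (27 − 8) − 18 = 1, and ∂_2 has invariant factor 2 > 1, so H_1 ≅ Z × Z/2.
  H_2: rank ker ∂_2 − rank ∂_3 = (18 − 18) − 0 = 0, and there is no ∂_3, so H_2 ≅ 0.

As a check, the Euler characteristic is 9 − 27 + 18 = 0, which agrees with 1 − 1 + 0 = 0.
(K is a triangulation of the Klein bottle.)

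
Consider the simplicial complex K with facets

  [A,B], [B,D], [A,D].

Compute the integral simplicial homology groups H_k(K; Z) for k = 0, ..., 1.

H_0 ≅ Z,  H_1 ≅ Z.

K has 3 vertices, 3 edges.
rank ∂_0 = 0, rank ∂_1 = 2 ⇒ b_0 = 3 − 0 − 2 = 1; all invariant factors of ∂_1 are 1 so no torsion. So H_0 = Z.
rank ∂_1 = 2, rank ∂_2 = 0 ⇒ b_1 = 3 − 2 − 0 = 1. So H_1 = Z.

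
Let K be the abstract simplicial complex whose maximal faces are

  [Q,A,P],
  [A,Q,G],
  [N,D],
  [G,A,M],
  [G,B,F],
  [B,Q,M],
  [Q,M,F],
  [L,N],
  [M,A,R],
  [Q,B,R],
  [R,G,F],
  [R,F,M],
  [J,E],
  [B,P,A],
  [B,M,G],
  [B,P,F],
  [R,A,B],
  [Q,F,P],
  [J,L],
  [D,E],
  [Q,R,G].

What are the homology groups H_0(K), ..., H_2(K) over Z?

Fix the vertex order A < B < D < E < F < G < J < L < M < N < P < Q < R and write every simplex with vertices in increasing order. Then dim K = 2 and the simplices of K are:

  0-simplices (13): A, B, D, E, F, G, J, L, M, N, P, Q, R
  1-simplices (29): AB, AG, AM, AP, AQ, AR, BF, BG, BM, BP, BQ, BR, DE, DN, EJ, FG, FM, FP, FQ, FR, GM, GQ, GR, JL, LN, MQ, MR, PQ, QR
  2-simplices (16): ABP, ABR, AGM, AGQ, AMR, APQ, BFG, BFP, BGM, BMQ, BQR, FGR, FMQ, FMR, FPQ, GQR

so the chain groups are C_0 ≅ Z^13, C_1 ≅ Z^29, C_2 ≅ Z^16.

Boundary ∂_1: C_1 → C_0 maps an edge to its endpoints' difference, ∂[p,q] = q − p. For instance
  ∂DN = N − D.
The resulting 13×29 matrix has rank 11, and its Smith normal form has invariant factors (1,1,1,1,1,1,1,1,1,1,1).

The boundary map ∂_2: C_2 → C_1 sends each 2-simplex [p,q,r] to [q,r] − [p,r] + [p,q]. For instance
  ∂FPQ = PQ − FQ + FP,
  ∂FMQ = MQ − FQ + FM.
The 29×16 boundary matrix has rank 15 and Smith normal form diag(1,1,1,1,1,1,1,1,1,1,1,1,1,1,1).

Computing H_k = (kernel of ∂_k) / (image of ∂_{k+1}):

  H_0: rank C_0 − rank ∂_1 = 13 − 11 = 2, and the invariant factors of ∂_1 are all 1, so H_0 ≅ Z^2.
  H_1: rank ker ∂_1 − rank ∂_2 = (29 − 11) − 15 = 3, and the invariant factors of ∂_2 are all 1, so H_1 ≅ Z^3.
  H_2: rank ker ∂_2 − rank ∂_3 = (16 − 15) − 0 = 1, and there is no ∂_3, so H_2 ≅ Z.

(K is a triangulation of the disjoint union of the circle S^1 and the torus T^2.)

H_0 = Z^2,  H_1 = Z^3,  H_2 = Z.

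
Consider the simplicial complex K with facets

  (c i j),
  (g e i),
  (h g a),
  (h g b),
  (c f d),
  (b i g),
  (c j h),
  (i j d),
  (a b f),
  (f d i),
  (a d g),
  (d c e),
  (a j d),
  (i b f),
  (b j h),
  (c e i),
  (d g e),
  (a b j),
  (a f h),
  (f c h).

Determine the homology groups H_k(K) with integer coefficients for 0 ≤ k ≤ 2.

Take the total order a < b < c < d < e < f < g < h < i < j on the vertex set. Then K (dimension 2) consists of the simplices:

  0-simplices (10): a, b, c, d, e, f, g, h, i, j
  1-simplices (30): ab, ad, af, ag, ah, aj, bf, bg, bh, bi, bj, cd, ce, cf, ch, ci, cj, de, df, dg, di, dj, eg, ei, fh, fi, gh, gi, hj, ij
  2-simplices (20): abf, abj, adg, adj, afh, agh, bfi, bgh, bgi, bhj, cde, cdf, cei, cfh, chj, cij, deg, dfi, dij, egi

giving chain groups C_0 ≅ Z^10, C_1 ≅ Z^30, C_2 ≅ Z^20.

The boundary map ∂_1: C_1 → C_0 sends each edge [p,q] (with p < q) to q − p. For instance
  ∂cj = j − c.
The resulting 10×30 matrix has rank 9, and its Smith normal form has invariant factors (1,1,1,1,1,1,1,1,1).

The boundary map ∂_2: C_2 → C_1 sends each 2-simplex [p,q,r] to [q,r] − [p,r] + [p,q]. For instance
  ∂bgi = gi − bi + bg,
  ∂cdf = df − cf + cd.
This gives a 30×20 integer matrix of rank 20; reducing to Smith normal form yields diagonal entries (1,1,1,1,1,1,1,1,1,1,1,1,1,1,1,1,1,1,1,2).

Computing H_k = (kernel of ∂_k) / (image of ∂_{k+1}):

  H_0: rank C_0 − rank ∂_1 = 10 − 9 = 1, and the invariant factors of ∂_1 are all 1, so H_0 ≅ Z.
  H_1: rank ker ∂_1 − rank ∂_2 = (30 − 9) − 20 = 1, and ∂_2 has invariant factor 2 > 1, so H_1 ≅ Z ⊕ Z/2.
  H_2: rank ker ∂_2 − rank ∂_3 = (20 − 20) − 0 = 0, and there is no ∂_3, so H_2 ≅ 0.

H_0 = Z,  H_1 = Z ⊕ Z/2,  H_2 = 0.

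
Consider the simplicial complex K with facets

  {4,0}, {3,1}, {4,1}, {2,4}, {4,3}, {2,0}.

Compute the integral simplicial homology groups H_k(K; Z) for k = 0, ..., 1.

H_0 ≅ Z,  H_1 ≅ Z^2.

We work with the vertex ordering 0 < 1 < 2 < 3 < 4. The simplices of K, each written with vertices in increasing order, are:

  0-simplices (5): [0], [1], [2], [3], [4]
  1-simplices (6): [0,2], [0,4], [1,3], [1,4], [2,4], [3,4]

Hence C_0 ≅ Z^5, C_1 ≅ Z^6.

∂_1: C_1 → C_0 sends each edge [p,q] (with p < q) to q − p. For instance
  ∂[1,4] = [4] − [1].
The resulting 5×6 matrix has rank 4, and its Smith normal form has invariant factors (1,1,1,1).

From H_k ≅ ker(∂_k) / im(∂_{k+1}) we obtain:

  H_0: rank C_0 − rank ∂_1 = 5 − 4 = 1, and the invariant factors of ∂_1 are all 1, so H_0 ≅ Z.
  H_1: rank ker ∂_1 − rank ∂_2 = (6 − 4) − 0 = 2, and there is no ∂_2, so H_1 ≅ Z^2.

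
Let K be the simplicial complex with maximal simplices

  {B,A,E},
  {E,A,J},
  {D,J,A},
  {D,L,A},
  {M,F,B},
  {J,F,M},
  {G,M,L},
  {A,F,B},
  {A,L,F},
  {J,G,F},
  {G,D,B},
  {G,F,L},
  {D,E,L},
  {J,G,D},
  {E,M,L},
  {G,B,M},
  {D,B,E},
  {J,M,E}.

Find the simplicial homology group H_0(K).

We work with the vertex ordering A < B < D < E < F < G < J < L < M. The simplices of K, each written with vertices in increasing order, are:

  0-simplices (9): A, B, D, E, F, G, J, L, M
  1-simplices (27): AB, AD, AE, AF, AJ, AL, BD, BE, BF, BG, BM, DE, DG, DJ, DL, EJ, EL, EM, FG, FJ, FL, FM, GJ, GL, GM, JM, LM
  2-simplices (18): ABE, ABF, ADJ, ADL, AEJ, AFL, BDE, BDG, BFM, BGM, DEL, DGJ, EJM, ELM, FGJ, FGL, FJM, GLM

so the chain groups are C_0 ≅ Z^9, C_1 ≅ Z^27, C_2 ≅ Z^18.

The boundary map ∂_1: C_1 → C_0 maps an edge to its endpoints' difference, ∂[p,q] = q − p.
As a 9×27 matrix over Z this has rank 8, with invariant factors (1,1,1,1,1,1,1,1).

The boundary map ∂_2: C_2 → C_1 acts by ∂[p,q,r] = [q,r] − [p,r] + [p,q]. For instance
  ∂BGM = GM − BM + BG,
  ∂BFM = FM − BM + BF.
The 27×18 boundary matrix has rank 18 and Smith normal form diag(1,1,1,1,1,1,1,1,1,1,1,1,1,1,1,1,1,2).

Now H_k = ker ∂_k / im ∂_{k+1}, so:

  H_0: rank C_0 − rank ∂_1 = 9 − 8 = 1, and the invariant factors of ∂_1 are all 1, so H_0 ≅ Z.

H_0 ≅ Z.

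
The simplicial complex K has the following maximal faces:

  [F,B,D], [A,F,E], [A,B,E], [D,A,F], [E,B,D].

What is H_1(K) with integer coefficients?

H_1 = Z.

Fix the vertex order A < B < D < E < F and write every simplex with vertices in increasing order. Then dim K = 2 and the simplices of K are:

  0-simplices (5): A, B, D, E, F
  1-simplices (10): AB, AD, AE, AF, BD, BE, BF, DE, DF, EF
  2-simplices (5): ABE, ADF, AEF, BDE, BDF

Hence C_0 ≅ Z^5, C_1 ≅ Z^10, C_2 ≅ Z^5.

∂_1: C_1 → C_0 sends each edge [p,q] (with p < q) to q − p.
The resulting 5×10 matrix has rank 4, and its Smith normal form has invariant factors (1,1,1,1).

∂_2: C_2 → C_1 sends each 2-simplex [p,q,r] to [q,r] − [p,r] + [p,q]. For instance
  ∂ABE = BE − AE + AB,
  ∂BDF = DF − BF + BD.
As a 10×5 matrix over Z this has rank 5, with invariant factors (1,1,1,1,1).

From H_k ≅ ker(∂_k) / im(∂_{k+1}) we obtain:

  H_1: rank ker ∂_1 − rank ∂_2 = (10 − 4) − 5 = 1, and the invariant factors of ∂_2 are all 1, so H_1 = Z.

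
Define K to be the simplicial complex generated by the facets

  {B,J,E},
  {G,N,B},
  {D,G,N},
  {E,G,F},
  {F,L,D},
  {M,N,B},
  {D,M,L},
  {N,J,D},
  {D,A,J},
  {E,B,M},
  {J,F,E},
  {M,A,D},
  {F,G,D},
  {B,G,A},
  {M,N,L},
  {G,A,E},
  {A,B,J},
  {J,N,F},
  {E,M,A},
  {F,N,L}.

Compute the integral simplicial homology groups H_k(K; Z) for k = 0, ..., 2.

H_0 ≅ Z,  H_1 ≅ Z ⊕ Z/2Z,  H_2 = 0.

We work with the vertex ordering A < B < D < E < F < G < J < L < M < N. The simplices of K, each written with vertices in increasing order, are:

  0-simplices (10): A, B, D, E, F, G, J, L, M, N
  1-simplices (30): AB, AD, AE, AG, AJ, AM, BE, BG, BJ, BM, BN, DF, DG, DJ, DL, DM, DN, EF, EG, EJ, EM, FG, FJ, FL, FN, GN, JN, LM, LN, MN
  2-simplices (20): ABG, ABJ, ADJ, ADM, AEG, AEM, BEJ, BEM, BGN, BMN, DFG, DFL, DGN, DJN, DLM, EFG, EFJ, FJN, FLN, LMN

so the chain groups are C_0 ≅ Z^10, C_1 ≅ Z^30, C_2 ≅ Z^20.

Boundary ∂_1: C_1 → C_0 is given by ∂[p,q] = [q] − [p]. For instance
  ∂DM = M − D.
The 10×30 boundary matrix has rank 9 and Smith normal form diag(1,1,1,1,1,1,1,1,1).

Boundary ∂_2: C_2 → C_1 acts by ∂[p,q,r] = [q,r] − [p,r] + [p,q]. For instance
  ∂ADM = DM − AM + AD,
  ∂ABG = BG − AG + AB.
The 30×20 boundary matrix has rank 20 and Smith normal form diag(1,1,1,1,1,1,1,1,1,1,1,1,1,1,1,1,1,1,1,2).

Computing H_k = (kernel of ∂_k) / (image of ∂_{k+1}):

  H_0: rank C_0 − rank ∂_1 = 10 − 9 = 1, and the invariant factors of ∂_1 are all 1, so H_0 = Z.
  H_1: rank ker ∂_1 − rank ∂_2 = (30 − 9) − 20 = 1, and ∂_2 has invariant factor 2 > 1, so H_1 = Z ⊕ Z/2Z.
  H_2: rank ker ∂_2 − rank ∂_3 = (20 − 20) − 0 = 0, and there is no ∂_3, so H_2 = 0.

(K is a triangulation of the Klein bottle.)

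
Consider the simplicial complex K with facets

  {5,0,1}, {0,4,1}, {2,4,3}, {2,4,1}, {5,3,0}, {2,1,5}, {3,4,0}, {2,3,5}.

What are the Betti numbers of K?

b_0 = 1, b_1 = 0, b_2 = 1.

Take the total order 0 < 1 < 2 < 3 < 4 < 5 on the vertex set. Then K (dimension 2) consists of the simplices:

  0-simplices (6): [0], [1], [2], [3], [4], [5]
  1-simplices (12): [0,1], [0,3], [0,4], [0,5], [1,2], [1,4], [1,5], [2,3], [2,4], [2,5], [3,4], [3,5]
  2-simplices (8): [0,1,4], [0,1,5], [0,3,4], [0,3,5], [1,2,4], [1,2,5], [2,3,4], [2,3,5]

giving chain groups C_0 ≅ Z^6, C_1 ≅ Z^12, C_2 ≅ Z^8.

∂_1: C_1 → C_0 is given by ∂[p,q] = [q] − [p]. For instance
  ∂[1,4] = [4] − [1].
As a 6×12 matrix over Z this has rank 5, with invariant factors (1,1,1,1,1).

Boundary ∂_2: C_2 → C_1 sends each 2-simplex [p,q,r] to [q,r] − [p,r] + [p,q]. For instance
  ∂[2,3,5] = [3,5] − [2,5] + [2,3],
  ∂[0,3,4] = [3,4] − [0,4] + [0,3].
The 12×8 boundary matrix has rank 7 and Smith normal form diag(1,1,1,1,1,1,1).

Computing H_k = (kernel of ∂_k) / (image of ∂_{k+1}):

  H_0: rank C_0 − rank ∂_1 = 6 − 5 = 1, and the invariant factors of ∂_1 are all 1, so H_0 ≅ Z.
  H_1: rank ker ∂_1 − rank ∂_2 = (12 − 5) − 7 = 0, and the invariant factors of ∂_2 are all 1, so H_1 ≅ 0.
  H_2: rank ker ∂_2 − rank ∂_3 = (8 − 7) − 0 = 1, and there is no ∂_3, so H_2 ≅ Z.

Hence the Betti numbers are b_0 = 1, b_1 = 0, b_2 = 1.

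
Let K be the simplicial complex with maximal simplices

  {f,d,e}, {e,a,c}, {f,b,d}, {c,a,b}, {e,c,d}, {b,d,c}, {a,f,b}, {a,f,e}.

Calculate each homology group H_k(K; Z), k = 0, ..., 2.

H_0 ≅ Z,  H_1 = 0,  H_2 ≅ Z.

Fix the vertex order a < b < c < d < e < f and write every simplex with vertices in increasing order. Then dim K = 2 and the simplices of K are:

  0-simplices (6): a, b, c, d, e, f
  1-simplices (12): ab, ac, ae, af, bc, bd, bf, cd, ce, de, df, ef
  2-simplices (8): abc, abf, ace, aef, bcd, bdf, cde, def

so the chain groups are C_0 ≅ Z^6, C_1 ≅ Z^12, C_2 ≅ Z^8.

The boundary map ∂_1: C_1 → C_0 maps an edge to its endpoints' difference, ∂[p,q] = q − p.
The resulting 6×12 matrix has rank 5, and its Smith normal form has invariant factors (1,1,1,1,1).

∂_2: C_2 → C_1 maps a triangle to the signed sum of its edges. For instance
  ∂ace = ce − ae + ac,
  ∂abc = bc − ac + ab.
As a 12×8 matrix over Z this has rank 7, with invariant factors (1,1,1,1,1,1,1).

Reading off H_k = ker ∂_k / im ∂_{k+1}:

  H_0: rank C_0 − rank ∂_1 = 6 − 5 = 1, and the invariant factors of ∂_1 are all 1, so H_0 ≅ Z.
  H_1: rank ker ∂_1 − rank ∂_2 = (12 − 5) − 7 = 0, and the invariant factors of ∂_2 are all 1, so H_1 ≅ 0.
  H_2: rank ker ∂_2 − rank ∂_3 = (8 − 7) − 0 = 1, and there is no ∂_3, so H_2 ≅ Z.

As a check, the Euler characteristic is 6 − 12 + 8 = 2, which agrees with 1 − 0 + 1 = 2.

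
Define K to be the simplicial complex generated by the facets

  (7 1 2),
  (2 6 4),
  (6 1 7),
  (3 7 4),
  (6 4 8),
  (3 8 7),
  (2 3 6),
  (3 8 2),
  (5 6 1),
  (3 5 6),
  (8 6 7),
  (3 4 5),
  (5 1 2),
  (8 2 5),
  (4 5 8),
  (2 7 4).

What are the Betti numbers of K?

Order the vertices as 1 < 2 < 3 < 4 < 5 < 6 < 7 < 8. Listing each simplex with vertices in this order, K has dimension 2 with simplices:

  0-simplices (8): [1], [2], [3], [4], [5], [6], [7], [8]
  1-simplices (24): (24 of them)
  2-simplices (16): [1,2,5], [1,2,7], [1,5,6], [1,6,7], [2,3,6], [2,3,8], [2,4,6], [2,4,7], [2,5,8], [3,4,5], [3,4,7], [3,5,6], [3,7,8], [4,5,8], [4,6,8], [6,7,8]

giving chain groups C_0 ≅ Z^8, C_1 ≅ Z^24, C_2 ≅ Z^16.

Boundary ∂_1: C_1 → C_0 maps an edge to its endpoints' difference, ∂[p,q] = q − p.
As a 8×24 matrix over Z this has rank 7, with invariant factors (1,1,1,1,1,1,1).

Boundary ∂_2: C_2 → C_1 acts by ∂[p,q,r] = [q,r] − [p,r] + [p,q]. For instance
  ∂[3,5,6] = [5,6] − [3,6] + [3,5],
  ∂[3,7,8] = [7,8] − [3,8] + [3,7].
This gives a 24×16 integer matrix of rank 15; reducing to Smith normal form yields diagonal entries (1,1,1,1,1,1,1,1,1,1,1,1,1,1,1).

Computing H_k = (kernel of ∂_k) / (image of ∂_{k+1}):

  H_0: rank C_0 − rank ∂_1 = 8 − 7 = 1, and the invariant factors of ∂_1 are all 1, so H_0 ≅ Z.
  H_1: rank ker ∂_1 − rank ∂_2 = (24 − 7) − 15 = 2, and the invariant factors of ∂_2 are all 1, so H_1 ≅ Z^2.
  H_2: rank ker ∂_2 − rank ∂_3 = (16 − 15) − 0 = 1, and there is no ∂_3, so H_2 ≅ Z.

As a check, the Euler characteristic is 8 − 24 + 16 = 0, which agrees with 1 − 2 + 1 = 0.
(K is a triangulation of the torus T^2.)

Hence the Betti numbers are b_0 = 1, b_1 = 2, b_2 = 1.

b_0 = 1, b_1 = 2, b_2 = 1.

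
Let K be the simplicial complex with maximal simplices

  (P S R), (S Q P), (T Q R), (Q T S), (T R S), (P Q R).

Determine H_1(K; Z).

We work with the vertex ordering P < Q < R < S < T. The simplices of K, each written with vertices in increasing order, are:

  0-simplices (5): P, Q, R, S, T
  1-simplices (9): PQ, PR, PS, QR, QS, QT, RS, RT, ST
  2-simplices (6): PQR, PQS, PRS, QRT, QST, RST

Hence C_0 ≅ Z^5, C_1 ≅ Z^9, C_2 ≅ Z^6.

Boundary ∂_1: C_1 → C_0 is given by ∂[p,q] = [q] − [p]. For instance
  ∂QT = T − Q.
This gives a 5×9 integer matrix of rank 4; reducing to Smith normal form yields diagonal entries (1,1,1,1).

∂_2: C_2 → C_1 maps a triangle to the signed sum of its edges. For instance
  ∂QRT = RT − QT + QR,
  ∂QST = ST − QT + QS.
This gives a 9×6 integer matrix of rank 5; reducing to Smith normal form yields diagonal entries (1,1,1,1,1).

Computing H_k = (kernel of ∂_k) / (image of ∂_{k+1}):

  H_1: rank ker ∂_1 − rank ∂_2 = (9 − 4) − 5 = 0, and the invariant factors of ∂_2 are all 1, so H_1 ≅ 0.

H_1 = 0.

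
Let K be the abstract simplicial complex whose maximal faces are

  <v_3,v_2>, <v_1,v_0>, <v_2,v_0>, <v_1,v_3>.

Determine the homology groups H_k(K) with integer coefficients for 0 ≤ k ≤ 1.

Order the vertices as v_0 < v_1 < v_2 < v_3. Listing each simplex with vertices in this order, K has dimension 1 with simplices:

  0-simplices (4): [v_0], [v_1], [v_2], [v_3]
  1-simplices (4): [v_0,v_1], [v_0,v_2], [v_1,v_3], [v_2,v_3]

Hence C_0 ≅ Z^4, C_1 ≅ Z^4.

The boundary map ∂_1: C_1 → C_0 maps an edge to its endpoints' difference, ∂[p,q] = q − p.
This gives a 4×4 integer matrix of rank 3; reducing to Smith normal form yields diagonal entries (1,1,1).

From H_k ≅ ker(∂_k) / im(∂_{k+1}) we obtain:

  H_0: rank C_0 − rank ∂_1 = 4 − 3 = 1, and the invariant factors of ∂_1 are all 1, so H_0 = Z.
  H_1: rank ker ∂_1 − rank ∂_2 = (4 − 3) − 0 = 1, and there is no ∂_2, so H_1 = Z.

As a check, the Euler characteristic is 4 − 4 = 0, which agrees with 1 − 1 = 0.

H_0 = Z,  H_1 = Z.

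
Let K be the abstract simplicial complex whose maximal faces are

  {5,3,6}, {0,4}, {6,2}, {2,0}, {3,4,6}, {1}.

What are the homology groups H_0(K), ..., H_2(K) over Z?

We work with the vertex ordering 0 < 1 < 2 < 3 < 4 < 5 < 6. The simplices of K, each written with vertices in increasing order, are:

  0-simplices (7): [0], [1], [2], [3], [4], [5], [6]
  1-simplices (8): [0,2], [0,4], [2,6], [3,4], [3,5], [3,6], [4,6], [5,6]
  2-simplices (2): [3,4,6], [3,5,6]

giving chain groups C_0 ≅ Z^7, C_1 ≅ Z^8, C_2 ≅ Z^2.

The boundary map ∂_1: C_1 → C_0 sends each edge [p,q] (with p < q) to q − p. For instance
  ∂[3,5] = [5] − [3].
This gives a 7×8 integer matrix of rank 5; reducing to Smith normal form yields diagonal entries (1,1,1,1,1).

∂_2: C_2 → C_1 sends each 2-simplex [p,q,r] to [q,r] − [p,r] + [p,q]. For instance
  ∂[3,5,6] = [5,6] − [3,6] + [3,5],
  ∂[3,4,6] = [4,6] − [3,6] + [3,4].
This gives a 8×2 integer matrix of rank 2; reducing to Smith normal form yields diagonal entries (1,1).

Reading off H_k = ker ∂_k / im ∂_{k+1}:

  H_0: rank C_0 − rank ∂_1 = 7 − 5 = 2, and the invariant factors of ∂_1 are all 1, so H_0 = Z^2.
  H_1: rank ker ∂_1 − rank ∂_2 = (8 − 5) − 2 = 1, and the invariant factors of ∂_2 are all 1, so H_1 = Z.
  H_2: rank ker ∂_2 − rank ∂_3 = (2 − 2) − 0 = 0, and there is no ∂_3, so H_2 = 0.

As a check, the Euler characteristic is 7 − 8 + 2 = 1, which agrees with 2 − 1 + 0 = 1.

H_0 ≅ Z^2,  H_1 ≅ Z,  H_2 = 0.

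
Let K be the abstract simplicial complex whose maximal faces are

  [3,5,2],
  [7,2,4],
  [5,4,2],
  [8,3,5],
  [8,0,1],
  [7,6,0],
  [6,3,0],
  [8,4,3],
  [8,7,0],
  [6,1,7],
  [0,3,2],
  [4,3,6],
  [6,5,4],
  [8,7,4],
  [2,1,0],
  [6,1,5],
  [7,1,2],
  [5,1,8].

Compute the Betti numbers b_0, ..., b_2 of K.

b_0 = 1, b_1 = 1, b_2 = 0.

Fix the vertex order 0 < 1 < 2 < 3 < 4 < 5 < 6 < 7 < 8 and write every simplex with vertices in increasing order. Then dim K = 2 and the simplices of K are:

  0-simplices (9): [0], [1], [2], [3], [4], [5], [6], [7], [8]
  1-simplices (27): (27 of them)
  2-simplices (18): [0,1,2], [0,1,8], [0,2,3], [0,3,6], [0,6,7], [0,7,8], [1,2,7], [1,5,6], [1,5,8], [1,6,7], [2,3,5], [2,4,5], [2,4,7], [3,4,6], [3,4,8], [3,5,8], [4,5,6], [4,7,8]

Hence C_0 ≅ Z^9, C_1 ≅ Z^27, C_2 ≅ Z^18.

∂_1: C_1 → C_0 maps an edge to its endpoints' difference, ∂[p,q] = q − p. For instance
  ∂[4,8] = [8] − [4].
The 9×27 boundary matrix has rank 8 and Smith normal form diag(1,1,1,1,1,1,1,1).

Boundary ∂_2: C_2 → C_1 acts by ∂[p,q,r] = [q,r] − [p,r] + [p,q]. For instance
  ∂[0,7,8] = [7,8] − [0,8] + [0,7],
  ∂[0,3,6] = [3,6] − [0,6] + [0,3].
The resulting 27×18 matrix has rank 18, and its Smith normal form has invariant factors (1,1,1,1,1,1,1,1,1,1,1,1,1,1,1,1,1,2).

From H_k ≅ ker(∂_k) / im(∂_{k+1}) we obtain:

  H_0: rank C_0 − rank ∂_1 = 9 − 8 = 1, and the invariant factors of ∂_1 are all 1, so H_0 = Z.
  H_1: rank ker ∂_1 − rank ∂_2 = (27 − 8) − 18 = 1, and ∂_2 has invariant factor 2 > 1, so H_1 = Z × Z/2.
  H_2: rank ker ∂_2 − rank ∂_3 = (18 − 18) − 0 = 0, and there is no ∂_3, so H_2 = 0.

Hence the Betti numbers are b_0 = 1, b_1 = 1, b_2 = 0.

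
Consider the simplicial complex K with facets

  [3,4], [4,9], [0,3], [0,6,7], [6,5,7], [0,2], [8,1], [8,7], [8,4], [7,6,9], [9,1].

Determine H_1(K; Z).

H_1 ≅ Z^3.

Fix the vertex order 0 < 1 < 2 < 3 < 4 < 5 < 6 < 7 < 8 < 9 and write every simplex with vertices in increasing order. Then dim K = 2 and the simplices of K are:

  0-simplices (10): [0], [1], [2], [3], [4], [5], [6], [7], [8], [9]
  1-simplices (15): [0,2], [0,3], [0,6], [0,7], [1,8], [1,9], [3,4], [4,8], [4,9], [5,6], [5,7], [6,7], [6,9], [7,8], [7,9]
  2-simplices (3): [0,6,7], [5,6,7], [6,7,9]

giving chain groups C_0 ≅ Z^10, C_1 ≅ Z^15, C_2 ≅ Z^3.

∂_1: C_1 → C_0 is given by ∂[p,q] = [q] − [p].
As a 10×15 matrix over Z this has rank 9, with invariant factors (1,1,1,1,1,1,1,1,1).

The boundary map ∂_2: C_2 → C_1 maps a triangle to the signed sum of its edges. For instance
  ∂[5,6,7] = [6,7] − [5,7] + [5,6],
  ∂[0,6,7] = [6,7] − [0,7] + [0,6].
As a 15×3 matrix over Z this has rank 3, with invariant factors (1,1,1).

Now H_k = ker ∂_k / im ∂_{k+1}, so:

  H_1: rank ker ∂_1 − rank ∂_2 = (15 − 9) − 3 = 3, and the invariant factors of ∂_2 are all 1, so H_1 = Z^3.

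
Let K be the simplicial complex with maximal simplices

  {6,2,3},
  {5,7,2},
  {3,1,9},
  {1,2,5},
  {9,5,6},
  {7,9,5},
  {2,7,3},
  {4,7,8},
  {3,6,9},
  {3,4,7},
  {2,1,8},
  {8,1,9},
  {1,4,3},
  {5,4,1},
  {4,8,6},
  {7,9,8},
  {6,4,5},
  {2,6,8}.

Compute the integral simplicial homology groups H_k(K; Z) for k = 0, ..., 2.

K has 9 vertices, 27 edges, 18 triangles.
rank ∂_0 = 0, rank ∂_1 = 8 ⇒ b_0 = 9 − 0 − 8 = 1; all invariant factors of ∂_1 are 1 so no torsion. So H_0 = Z.
rank ∂_1 = 8, rank ∂_2 = 17 ⇒ b_1 = 27 − 8 − 17 = 2; all invariant factors of ∂_2 are 1 so no torsion. So H_1 = Z^2.
rank ∂_2 = 17, rank ∂_3 = 0 ⇒ b_2 = 18 − 17 − 0 = 1. So H_2 = Z.

H_0 ≅ Z,  H_1 ≅ Z^2,  H_2 ≅ Z.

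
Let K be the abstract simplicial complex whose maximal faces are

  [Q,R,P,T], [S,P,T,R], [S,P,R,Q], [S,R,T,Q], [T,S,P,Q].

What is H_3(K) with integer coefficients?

K has 5 vertices, 10 edges, 10 triangles, 5 3-simplices.
rank ∂_3 = 4, rank ∂_4 = 0 ⇒ b_3 = 5 − 4 − 0 = 1. So H_3 ≅ Z.

H_3 ≅ Z.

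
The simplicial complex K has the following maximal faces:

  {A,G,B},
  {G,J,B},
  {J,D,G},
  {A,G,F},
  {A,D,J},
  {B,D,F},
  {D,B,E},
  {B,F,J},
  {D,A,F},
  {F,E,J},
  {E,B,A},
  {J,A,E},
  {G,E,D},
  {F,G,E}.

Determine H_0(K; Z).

H_0 = Z.

We work with the vertex ordering A < B < D < E < F < G < J. The simplices of K, each written with vertices in increasing order, are:

  0-simplices (7): A, B, D, E, F, G, J
  1-simplices (21): AB, AD, AE, AF, AG, AJ, BD, BE, BF, BG, BJ, DE, DF, DG, DJ, EF, EG, EJ, FG, FJ, GJ
  2-simplices (14): ABE, ABG, ADF, ADJ, AEJ, AFG, BDE, BDF, BFJ, BGJ, DEG, DGJ, EFG, EFJ

giving chain groups C_0 ≅ Z^7, C_1 ≅ Z^21, C_2 ≅ Z^14.

The boundary map ∂_1: C_1 → C_0 is given by ∂[p,q] = [q] − [p].
As a 7×21 matrix over Z this has rank 6, with invariant factors (1,1,1,1,1,1).

The boundary map ∂_2: C_2 → C_1 maps a triangle to the signed sum of its edges. For instance
  ∂ABG = BG − AG + AB,
  ∂DEG = EG − DG + DE.
The 21×14 boundary matrix has rank 13 and Smith normal form diag(1,1,1,1,1,1,1,1,1,1,1,1,1).

Computing H_k = (kernel of ∂_k) / (image of ∂_{k+1}):

  H_0: rank C_0 − rank ∂_1 = 7 − 6 = 1, and the invariant factors of ∂_1 are all 1, so H_0 = Z.

(K is a triangulation of the torus T^2.)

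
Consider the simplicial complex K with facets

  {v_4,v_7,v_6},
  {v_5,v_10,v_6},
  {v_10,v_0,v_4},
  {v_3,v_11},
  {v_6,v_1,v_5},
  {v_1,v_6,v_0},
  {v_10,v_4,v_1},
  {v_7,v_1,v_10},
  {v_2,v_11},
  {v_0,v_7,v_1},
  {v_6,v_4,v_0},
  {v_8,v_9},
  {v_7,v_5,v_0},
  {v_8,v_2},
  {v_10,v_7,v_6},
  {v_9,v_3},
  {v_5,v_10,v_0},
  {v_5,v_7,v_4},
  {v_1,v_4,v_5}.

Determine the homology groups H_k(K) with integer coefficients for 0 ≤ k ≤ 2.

H_0 = Z^2,  H_1 = Z^3,  H_2 = Z.

Take the total order v_0 < v_1 < v_2 < v_3 < v_4 < v_5 < v_6 < v_7 < v_8 < v_9 < v_10 < v_11 on the vertex set. Then K (dimension 2) consists of the simplices:

  0-simplices (12): [v_0], [v_1], [v_2], [v_3], [v_4], [v_5], [v_6], [v_7], [v_8], [v_9], [v_10], [v_11]
  1-simplices (26): (26 of them)
  2-simplices (14): (14 of them)

Hence C_0 ≅ Z^12, C_1 ≅ Z^26, C_2 ≅ Z^14.

Boundary ∂_1: C_1 → C_0 is given by ∂[p,q] = [q] − [p].
The resulting 12×26 matrix has rank 10, and its Smith normal form has invariant factors (1,1,1,1,1,1,1,1,1,1).

The boundary map ∂_2: C_2 → C_1 maps a triangle to the signed sum of its edges. For instance
  ∂[v_4,v_5,v_7] = [v_5,v_7] − [v_4,v_7] + [v_4,v_5],
  ∂[v_5,v_6,v_10] = [v_6,v_10] − [v_5,v_10] + [v_5,v_6].
The 26×14 boundary matrix has rank 13 and Smith normal form diag(1,1,1,1,1,1,1,1,1,1,1,1,1).

From H_k ≅ ker(∂_k) / im(∂_{k+1}) we obtain:

  H_0: rank C_0 − rank ∂_1 = 12 − 10 = 2, and the invariant factors of ∂_1 are all 1, so H_0 = Z^2.
  H_1: rank ker ∂_1 − rank ∂_2 = (26 − 10) − 13 = 3, and the invariant factors of ∂_2 are all 1, so H_1 = Z^3.
  H_2: rank ker ∂_2 − rank ∂_3 = (14 − 13) − 0 = 1, and there is no ∂_3, so H_2 = Z.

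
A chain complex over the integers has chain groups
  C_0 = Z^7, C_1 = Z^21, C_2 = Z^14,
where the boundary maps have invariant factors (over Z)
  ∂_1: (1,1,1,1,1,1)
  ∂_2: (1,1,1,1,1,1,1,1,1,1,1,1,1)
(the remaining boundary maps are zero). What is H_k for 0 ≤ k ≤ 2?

H_0 = Z,  H_1 = Z^2,  H_2 = Z.

H_0: b_0 = 7 − 0 − 6 = 1; torsion from ∂_1 factors > 1: none. So H_0 = Z.
H_1: b_1 = 21 − 6 − 13 = 2; torsion from ∂_2 factors > 1: none. So H_1 = Z^2.
H_2: b_2 = 14 − 13 − 0 = 1; torsion from ∂_3 factors > 1: none. So H_2 = Z.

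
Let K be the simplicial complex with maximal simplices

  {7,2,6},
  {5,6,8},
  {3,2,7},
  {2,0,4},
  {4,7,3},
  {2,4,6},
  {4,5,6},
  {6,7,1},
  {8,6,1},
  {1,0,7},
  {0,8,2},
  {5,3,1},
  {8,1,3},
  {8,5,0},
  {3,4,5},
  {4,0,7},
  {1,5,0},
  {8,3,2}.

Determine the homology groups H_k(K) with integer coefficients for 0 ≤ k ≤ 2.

Fix the vertex order 0 < 1 < 2 < 3 < 4 < 5 < 6 < 7 < 8 and write every simplex with vertices in increasing order. Then dim K = 2 and the simplices of K are:

  0-simplices (9): [0], [1], [2], [3], [4], [5], [6], [7], [8]
  1-simplices (27): (27 of them)
  2-simplices (18): [0,1,5], [0,1,7], [0,2,4], [0,2,8], [0,4,7], [0,5,8], [1,3,5], [1,3,8], [1,6,7], [1,6,8], [2,3,7], [2,3,8], [2,4,6], [2,6,7], [3,4,5], [3,4,7], [4,5,6], [5,6,8]

so the chain groups are C_0 ≅ Z^9, C_1 ≅ Z^27, C_2 ≅ Z^18.

Boundary ∂_1: C_1 → C_0 sends each edge [p,q] (with p < q) to q − p. For instance
  ∂[1,6] = [6] − [1].
The resulting 9×27 matrix has rank 8, and its Smith normal form has invariant factors (1,1,1,1,1,1,1,1).

Boundary ∂_2: C_2 → C_1 maps a triangle to the signed sum of its edges. For instance
  ∂[0,2,8] = [2,8] − [0,8] + [0,2],
  ∂[1,6,7] = [6,7] − [1,7] + [1,6].
The 27×18 boundary matrix has rank 18 and Smith normal form diag(1,1,1,1,1,1,1,1,1,1,1,1,1,1,1,1,1,2).

Now H_k = ker ∂_k / im ∂_{k+1}, so:

  H_0: rank C_0 − rank ∂_1 = 9 − 8 = 1, and the invariant factors of ∂_1 are all 1, so H_0 ≅ Z.
  H_1: rank ker ∂_1 − rank ∂_2 = (27 − 8) − 18 = 1, and ∂_2 has invariant factor 2 > 1, so H_1 ≅ Z ⊕ Z_2.
  H_2: rank ker ∂_2 − rank ∂_3 = (18 − 18) − 0 = 0, and there is no ∂_3, so H_2 ≅ 0.

As a check, the Euler characteristic is 9 − 27 + 18 = 0, which agrees with 1 − 1 + 0 = 0.

H_0 = Z,  H_1 = Z ⊕ Z_2,  H_2 = 0.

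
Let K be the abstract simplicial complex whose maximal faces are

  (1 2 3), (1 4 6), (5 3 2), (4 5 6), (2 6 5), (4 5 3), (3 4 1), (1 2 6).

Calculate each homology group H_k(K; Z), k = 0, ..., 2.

H_0 ≅ Z,  H_1 = 0,  H_2 ≅ Z.

K has 6 vertices, 12 edges, 8 triangles.
rank ∂_0 = 0, rank ∂_1 = 5 ⇒ b_0 = 6 − 0 − 5 = 1; all invariant factors of ∂_1 are 1 so no torsion. So H_0 ≅ Z.
rank ∂_1 = 5, rank ∂_2 = 7 ⇒ b_1 = 12 − 5 − 7 = 0; all invariant factors of ∂_2 are 1 so no torsion. So H_1 ≅ 0.
rank ∂_2 = 7, rank ∂_3 = 0 ⇒ b_2 = 8 − 7 − 0 = 1. So H_2 ≅ Z.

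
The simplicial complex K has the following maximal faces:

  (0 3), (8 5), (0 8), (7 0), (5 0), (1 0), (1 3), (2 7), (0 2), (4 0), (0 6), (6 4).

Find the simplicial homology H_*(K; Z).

H_0 = Z,  H_1 = Z^4.

Take the total order 0 < 1 < 2 < 3 < 4 < 5 < 6 < 7 < 8 on the vertex set. Then K (dimension 1) consists of the simplices:

  0-simplices (9): [0], [1], [2], [3], [4], [5], [6], [7], [8]
  1-simplices (12): [0,1], [0,2], [0,3], [0,4], [0,5], [0,6], [0,7], [0,8], [1,3], [2,7], [4,6], [5,8]

Hence C_0 ≅ Z^9, C_1 ≅ Z^12.

The boundary map ∂_1: C_1 → C_0 maps an edge to its endpoints' difference, ∂[p,q] = q − p. For instance
  ∂[1,3] = [3] − [1].
As a 9×12 matrix over Z this has rank 8, with invariant factors (1,1,1,1,1,1,1,1).

From H_k ≅ ker(∂_k) / im(∂_{k+1}) we obtain:

  H_0: rank C_0 − rank ∂_1 = 9 − 8 = 1, and the invariant factors of ∂_1 are all 1, so H_0 = Z.
  H_1: rank ker ∂_1 − rank ∂_2 = (12 − 8) − 0 = 4, and there is no ∂_2, so H_1 = Z^4.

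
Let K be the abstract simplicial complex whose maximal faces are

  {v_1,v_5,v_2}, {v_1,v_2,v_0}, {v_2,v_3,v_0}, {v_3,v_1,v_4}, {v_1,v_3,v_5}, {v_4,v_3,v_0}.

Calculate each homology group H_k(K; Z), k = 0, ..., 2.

H_0 ≅ Z,  H_1 ≅ Z,  H_2 = 0.

K has 6 vertices, 12 edges, 6 triangles.
rank ∂_0 = 0, rank ∂_1 = 5 ⇒ b_0 = 6 − 0 − 5 = 1; all invariant factors of ∂_1 are 1 so no torsion. So H_0 = Z.
rank ∂_1 = 5, rank ∂_2 = 6 ⇒ b_1 = 12 − 5 − 6 = 1; all invariant factors of ∂_2 are 1 so no torsion. So H_1 = Z.
rank ∂_2 = 6, rank ∂_3 = 0 ⇒ b_2 = 6 − 6 − 0 = 0. So H_2 = 0.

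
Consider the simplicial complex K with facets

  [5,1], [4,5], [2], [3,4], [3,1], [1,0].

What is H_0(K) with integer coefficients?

H_0 ≅ Z^2.

We work with the vertex ordering 0 < 1 < 2 < 3 < 4 < 5. The simplices of K, each written with vertices in increasing order, are:

  0-simplices (6): [0], [1], [2], [3], [4], [5]
  1-simplices (5): [0,1], [1,3], [1,5], [3,4], [4,5]

so the chain groups are C_0 ≅ Z^6, C_1 ≅ Z^5.

The boundary map ∂_1: C_1 → C_0 maps an edge to its endpoints' difference, ∂[p,q] = q − p.
As a 6×5 matrix over Z this has rank 4, with invariant factors (1,1,1,1).

Computing H_k = (kernel of ∂_k) / (image of ∂_{k+1}):

  H_0: rank C_0 − rank ∂_1 = 6 − 4 = 2, and the invariant factors of ∂_1 are all 1, so H_0 ≅ Z^2.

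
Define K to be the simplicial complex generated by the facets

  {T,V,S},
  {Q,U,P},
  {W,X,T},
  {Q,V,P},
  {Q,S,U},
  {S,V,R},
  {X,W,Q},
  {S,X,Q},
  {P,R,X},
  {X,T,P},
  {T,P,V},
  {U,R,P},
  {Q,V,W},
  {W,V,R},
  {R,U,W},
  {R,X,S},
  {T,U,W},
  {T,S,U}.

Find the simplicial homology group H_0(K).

Order the vertices as P < Q < R < S < T < U < V < W < X. Listing each simplex with vertices in this order, K has dimension 2 with simplices:

  0-simplices (9): P, Q, R, S, T, U, V, W, X
  1-simplices (27): PQ, PR, PT, PU, PV, PX, QS, QU, QV, QW, QX, RS, RU, RV, RW, RX, ST, SU, SV, SX, TU, TV, TW, TX, UW, VW, WX
  2-simplices (18): PQU, PQV, PRU, PRX, PTV, PTX, QSU, QSX, QVW, QWX, RSV, RSX, RUW, RVW, STU, STV, TUW, TWX

so the chain groups are C_0 ≅ Z^9, C_1 ≅ Z^27, C_2 ≅ Z^18.

Boundary ∂_1: C_1 → C_0 sends each edge [p,q] (with p < q) to q − p.
The resulting 9×27 matrix has rank 8, and its Smith normal form has invariant factors (1,1,1,1,1,1,1,1).

Boundary ∂_2: C_2 → C_1 maps a triangle to the signed sum of its edges. For instance
  ∂RUW = UW − RW + RU,
  ∂PTX = TX − PX + PT.
As a 27×18 matrix over Z this has rank 17, with invariant factors (1,1,1,1,1,1,1,1,1,1,1,1,1,1,1,1,1).

Now H_k = ker ∂_k / im ∂_{k+1}, so:

  H_0: rank C_0 − rank ∂_1 = 9 − 8 = 1, and the invariant factors of ∂_1 are all 1, so H_0 ≅ Z.

(K is a triangulation of the torus T^2.)

H_0 ≅ Z.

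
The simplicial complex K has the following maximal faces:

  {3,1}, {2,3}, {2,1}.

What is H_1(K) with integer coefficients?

H_1 ≅ Z.

Fix the vertex order 1 < 2 < 3 and write every simplex with vertices in increasing order. Then dim K = 1 and the simplices of K are:

  0-simplices (3): [1], [2], [3]
  1-simplices (3): [1,2], [1,3], [2,3]

so the chain groups are C_0 ≅ Z^3, C_1 ≅ Z^3.

The boundary map ∂_1: C_1 → C_0 sends each edge [p,q] (with p < q) to q − p.
The 3×3 boundary matrix has rank 2 and Smith normal form diag(1,1).

Now H_k = ker ∂_k / im ∂_{k+1}, so:

  H_1: rank ker ∂_1 − rank ∂_2 = (3 − 2) − 0 = 1, and there is no ∂_2, so H_1 ≅ Z.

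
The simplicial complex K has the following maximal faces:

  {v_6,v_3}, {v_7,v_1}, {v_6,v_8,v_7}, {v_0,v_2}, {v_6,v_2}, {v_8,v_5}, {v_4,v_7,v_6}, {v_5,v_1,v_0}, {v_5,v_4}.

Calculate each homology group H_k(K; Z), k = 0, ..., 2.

Take the total order v_0 < v_1 < v_2 < v_3 < v_4 < v_5 < v_6 < v_7 < v_8 on the vertex set. Then K (dimension 2) consists of the simplices:

  0-simplices (9): [v_0], [v_1], [v_2], [v_3], [v_4], [v_5], [v_6], [v_7], [v_8]
  1-simplices (14): [v_0,v_1], [v_0,v_2], [v_0,v_5], [v_1,v_5], [v_1,v_7], [v_2,v_6], [v_3,v_6], [v_4,v_5], [v_4,v_6], [v_4,v_7], [v_5,v_8], [v_6,v_7], [v_6,v_8], [v_7,v_8]
  2-simplices (3): [v_0,v_1,v_5], [v_4,v_6,v_7], [v_6,v_7,v_8]

giving chain groups C_0 ≅ Z^9, C_1 ≅ Z^14, C_2 ≅ Z^3.

The boundary map ∂_1: C_1 → C_0 sends each edge [p,q] (with p < q) to q − p. For instance
  ∂[v_1,v_7] = [v_7] − [v_1].
The 9×14 boundary matrix has rank 8 and Smith normal form diag(1,1,1,1,1,1,1,1).

Boundary ∂_2: C_2 → C_1 sends each 2-simplex [p,q,r] to [q,r] − [p,r] + [p,q]. For instance
  ∂[v_6,v_7,v_8] = [v_7,v_8] − [v_6,v_8] + [v_6,v_7],
  ∂[v_4,v_6,v_7] = [v_6,v_7] − [v_4,v_7] + [v_4,v_6].
The resulting 14×3 matrix has rank 3, and its Smith normal form has invariant factors (1,1,1).

Computing H_k = (kernel of ∂_k) / (image of ∂_{k+1}):

  H_0: rank C_0 − rank ∂_1 = 9 − 8 = 1, and the invariant factors of ∂_1 are all 1, so H_0 ≅ Z.
  H_1: rank ker ∂_1 − rank ∂_2 = (14 − 8) − 3 = 3, and the invariant factors of ∂_2 are all 1, so H_1 ≅ Z^3.
  H_2: rank ker ∂_2 − rank ∂_3 = (3 − 3) − 0 = 0, and there is no ∂_3, so H_2 ≅ 0.

As a check, the Euler characteristic is 9 − 14 + 3 = -2, which agrees with 1 − 3 + 0 = -2.

H_0 = Z,  H_1 = Z^3,  H_2 = 0.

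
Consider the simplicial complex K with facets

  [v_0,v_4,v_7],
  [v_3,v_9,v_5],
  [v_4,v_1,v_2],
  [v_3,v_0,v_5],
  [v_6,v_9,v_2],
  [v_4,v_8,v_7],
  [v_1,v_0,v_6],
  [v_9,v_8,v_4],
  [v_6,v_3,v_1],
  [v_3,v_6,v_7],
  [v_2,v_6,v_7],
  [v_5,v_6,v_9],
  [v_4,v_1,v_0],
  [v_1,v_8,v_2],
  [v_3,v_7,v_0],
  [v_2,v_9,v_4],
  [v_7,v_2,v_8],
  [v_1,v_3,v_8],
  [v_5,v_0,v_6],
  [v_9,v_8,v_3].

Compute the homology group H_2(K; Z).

H_2 = 0.

Order the vertices as v_0 < v_1 < v_2 < v_3 < v_4 < v_5 < v_6 < v_7 < v_8 < v_9. Listing each simplex with vertices in this order, K has dimension 2 with simplices:

  0-simplices (10): [v_0], [v_1], [v_2], [v_3], [v_4], [v_5], [v_6], [v_7], [v_8], [v_9]
  1-simplices (30): (30 of them)
  2-simplices (20): (20 of them)

Hence C_0 ≅ Z^10, C_1 ≅ Z^30, C_2 ≅ Z^20.

∂_1: C_1 → C_0 is given by ∂[p,q] = [q] − [p].
This gives a 10×30 integer matrix of rank 9; reducing to Smith normal form yields diagonal entries (1,1,1,1,1,1,1,1,1).

∂_2: C_2 → C_1 sends each 2-simplex [p,q,r] to [q,r] − [p,r] + [p,q]. For instance
  ∂[v_1,v_2,v_4] = [v_2,v_4] − [v_1,v_4] + [v_1,v_2],
  ∂[v_3,v_6,v_7] = [v_6,v_7] − [v_3,v_7] + [v_3,v_6].
This gives a 30×20 integer matrix of rank 20; reducing to Smith normal form yields diagonal entries (1,1,1,1,1,1,1,1,1,1,1,1,1,1,1,1,1,1,1,2).

Reading off H_k = ker ∂_k / im ∂_{k+1}:

  H_2: rank ker ∂_2 − rank ∂_3 = (20 − 20) − 0 = 0, and there is no ∂_3, so H_2 ≅ 0.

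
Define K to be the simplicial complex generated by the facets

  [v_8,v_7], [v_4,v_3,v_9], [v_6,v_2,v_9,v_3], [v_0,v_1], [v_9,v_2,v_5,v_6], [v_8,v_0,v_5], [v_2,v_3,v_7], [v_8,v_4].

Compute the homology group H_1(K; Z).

H_1 = Z^2.

K has 10 vertices, 19 edges, 10 triangles, 2 3-simplices.
rank ∂_1 = 9, rank ∂_2 = 8 ⇒ b_1 = 19 − 9 − 8 = 2; all invariant factors of ∂_2 are 1 so no torsion. So H_1 = Z^2.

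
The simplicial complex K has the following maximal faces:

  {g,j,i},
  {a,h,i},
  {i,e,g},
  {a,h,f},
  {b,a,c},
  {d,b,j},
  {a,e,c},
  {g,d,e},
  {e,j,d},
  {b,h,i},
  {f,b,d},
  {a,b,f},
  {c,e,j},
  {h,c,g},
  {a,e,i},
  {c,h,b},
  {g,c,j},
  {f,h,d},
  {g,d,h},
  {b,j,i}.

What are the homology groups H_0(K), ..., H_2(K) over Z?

K has 10 vertices, 30 edges, 20 triangles.
rank ∂_0 = 0, rank ∂_1 = 9 ⇒ b_0 = 10 − 0 − 9 = 1; all invariant factors of ∂_1 are 1 so no torsion. So H_0 = Z.
rank ∂_1 = 9, rank ∂_2 = 20 ⇒ b_1 = 30 − 9 − 20 = 1; ∂_2 has invariant factor(s) [2] giving torsion. So H_1 = Z × Z/2.
rank ∂_2 = 20, rank ∂_3 = 0 ⇒ b_2 = 20 − 20 − 0 = 0. So H_2 = 0.

H_0 ≅ Z,  H_1 ≅ Z × Z/2,  H_2 = 0.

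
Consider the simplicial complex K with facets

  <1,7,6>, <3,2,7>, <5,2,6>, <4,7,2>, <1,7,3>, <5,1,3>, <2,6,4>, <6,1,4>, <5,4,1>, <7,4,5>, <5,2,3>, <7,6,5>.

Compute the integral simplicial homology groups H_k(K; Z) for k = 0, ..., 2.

Take the total order 1 < 2 < 3 < 4 < 5 < 6 < 7 on the vertex set. Then K (dimension 2) consists of the simplices:

  0-simplices (7): [1], [2], [3], [4], [5], [6], [7]
  1-simplices (18): [1,3], [1,4], [1,5], [1,6], [1,7], [2,3], [2,4], [2,5], [2,6], [2,7], [3,5], [3,7], [4,5], [4,6], [4,7], [5,6], [5,7], [6,7]
  2-simplices (12): [1,3,5], [1,3,7], [1,4,5], [1,4,6], [1,6,7], [2,3,5], [2,3,7], [2,4,6], [2,4,7], [2,5,6], [4,5,7], [5,6,7]

so the chain groups are C_0 ≅ Z^7, C_1 ≅ Z^18, C_2 ≅ Z^12.

The boundary map ∂_1: C_1 → C_0 sends each edge [p,q] (with p < q) to q − p.
The 7×18 boundary matrix has rank 6 and Smith normal form diag(1,1,1,1,1,1).

∂_2: C_2 → C_1 acts by ∂[p,q,r] = [q,r] − [p,r] + [p,q]. For instance
  ∂[2,4,6] = [4,6] − [2,6] + [2,4],
  ∂[4,5,7] = [5,7] − [4,7] + [4,5].
The resulting 18×12 matrix has rank 12, and its Smith normal form has invariant factors (1,1,1,1,1,1,1,1,1,1,1,2).

From H_k ≅ ker(∂_k) / im(∂_{k+1}) we obtain:

  H_0: rank C_0 − rank ∂_1 = 7 − 6 = 1, and the invariant factors of ∂_1 are all 1, so H_0 = Z.
  H_1: rank ker ∂_1 − rank ∂_2 = (18 − 6) − 12 = 0, and ∂_2 has invariant factor 2 > 1, so H_1 = Z/2.
  H_2: rank ker ∂_2 − rank ∂_3 = (12 − 12) − 0 = 0, and there is no ∂_3, so H_2 = 0.

As a check, the Euler characteristic is 7 − 18 + 12 = 1, which agrees with 1 − 0 + 0 = 1.
(K is a triangulation of the real projective plane RP^2.)

H_0 ≅ Z,  H_1 ≅ Z/2,  H_2 = 0.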